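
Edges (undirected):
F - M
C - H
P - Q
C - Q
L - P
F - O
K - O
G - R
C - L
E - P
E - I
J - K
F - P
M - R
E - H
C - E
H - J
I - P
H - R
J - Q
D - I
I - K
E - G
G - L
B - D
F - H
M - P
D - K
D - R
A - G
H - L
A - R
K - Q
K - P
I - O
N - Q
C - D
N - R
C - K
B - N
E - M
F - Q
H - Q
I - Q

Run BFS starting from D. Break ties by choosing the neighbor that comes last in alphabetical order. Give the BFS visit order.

D R K I C B N M H G A Q P O J E L F

Visit D; enqueue R, K, I, C, B → queue [R, K, I, C, B]
Visit R; enqueue N, M, H, G, A → queue [K, I, C, B, N, M, H, G, A]
Visit K; enqueue Q, P, O, J → queue [I, C, B, N, M, H, G, A, Q, P, O, J]
Visit I; enqueue E → queue [C, B, N, M, H, G, A, Q, P, O, J, E]
Visit C; enqueue L → queue [B, N, M, H, G, A, Q, P, O, J, E, L]
Visit B → queue [N, M, H, G, A, Q, P, O, J, E, L]
Visit N → queue [M, H, G, A, Q, P, O, J, E, L]
Visit M; enqueue F → queue [H, G, A, Q, P, O, J, E, L, F]
Visit H → queue [G, A, Q, P, O, J, E, L, F]
Visit G → queue [A, Q, P, O, J, E, L, F]
Visit A → queue [Q, P, O, J, E, L, F]
Visit Q → queue [P, O, J, E, L, F]
Visit P → queue [O, J, E, L, F]
Visit O → queue [J, E, L, F]
Visit J → queue [E, L, F]
Visit E → queue [L, F]
Visit L → queue [F]
Visit F → queue []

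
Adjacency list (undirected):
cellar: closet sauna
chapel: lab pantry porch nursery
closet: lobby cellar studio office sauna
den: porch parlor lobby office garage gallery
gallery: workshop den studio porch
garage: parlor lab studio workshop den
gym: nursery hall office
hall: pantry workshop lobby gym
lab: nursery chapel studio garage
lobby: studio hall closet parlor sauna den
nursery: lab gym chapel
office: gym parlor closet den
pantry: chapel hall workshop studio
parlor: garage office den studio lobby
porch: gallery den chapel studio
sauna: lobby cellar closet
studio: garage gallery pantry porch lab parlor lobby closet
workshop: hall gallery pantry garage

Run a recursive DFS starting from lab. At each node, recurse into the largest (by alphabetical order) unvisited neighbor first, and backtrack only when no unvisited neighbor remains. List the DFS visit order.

Visit lab
lab → studio
studio → porch
porch → gallery
gallery → workshop
workshop → pantry
pantry → hall
hall → lobby
lobby → sauna
sauna → closet
closet → office
office → parlor
parlor → garage
garage → den
office → gym
gym → nursery
nursery → chapel
closet → cellar

lab studio porch gallery workshop pantry hall lobby sauna closet office parlor garage den gym nursery chapel cellar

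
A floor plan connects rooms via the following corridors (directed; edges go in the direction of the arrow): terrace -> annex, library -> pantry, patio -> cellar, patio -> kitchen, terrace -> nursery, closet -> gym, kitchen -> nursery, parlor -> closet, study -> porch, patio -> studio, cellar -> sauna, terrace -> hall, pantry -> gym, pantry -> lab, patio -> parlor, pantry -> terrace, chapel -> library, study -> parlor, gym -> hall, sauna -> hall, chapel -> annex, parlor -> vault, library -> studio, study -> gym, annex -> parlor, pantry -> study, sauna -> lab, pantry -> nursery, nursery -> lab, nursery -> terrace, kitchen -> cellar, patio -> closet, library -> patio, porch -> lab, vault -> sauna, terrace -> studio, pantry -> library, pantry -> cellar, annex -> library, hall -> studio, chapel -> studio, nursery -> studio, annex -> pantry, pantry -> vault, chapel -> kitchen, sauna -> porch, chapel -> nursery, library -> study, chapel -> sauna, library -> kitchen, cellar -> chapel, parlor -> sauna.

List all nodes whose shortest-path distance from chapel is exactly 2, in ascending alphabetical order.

Level 0: chapel
Level 1: annex, kitchen, library, nursery, sauna, studio
Level 2: cellar, hall, lab, pantry, parlor, patio, porch, study, terrace
Level 3: closet, gym, vault

cellar, hall, lab, pantry, parlor, patio, porch, study, terrace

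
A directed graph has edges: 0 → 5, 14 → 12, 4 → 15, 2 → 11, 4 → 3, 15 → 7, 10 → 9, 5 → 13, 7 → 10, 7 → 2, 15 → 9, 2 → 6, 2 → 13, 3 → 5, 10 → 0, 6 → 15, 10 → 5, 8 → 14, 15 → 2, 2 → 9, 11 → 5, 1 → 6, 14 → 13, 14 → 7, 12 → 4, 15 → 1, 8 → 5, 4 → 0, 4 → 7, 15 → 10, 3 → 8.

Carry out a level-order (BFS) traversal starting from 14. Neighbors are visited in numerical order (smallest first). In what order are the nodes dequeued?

14, 7, 12, 13, 2, 10, 4, 6, 9, 11, 0, 5, 3, 15, 8, 1

Visit 14; enqueue 7, 12, 13 → queue [7, 12, 13]
Visit 7; enqueue 2, 10 → queue [12, 13, 2, 10]
Visit 12; enqueue 4 → queue [13, 2, 10, 4]
Visit 13 → queue [2, 10, 4]
Visit 2; enqueue 6, 9, 11 → queue [10, 4, 6, 9, 11]
Visit 10; enqueue 0, 5 → queue [4, 6, 9, 11, 0, 5]
Visit 4; enqueue 3, 15 → queue [6, 9, 11, 0, 5, 3, 15]
Visit 6 → queue [9, 11, 0, 5, 3, 15]
Visit 9 → queue [11, 0, 5, 3, 15]
Visit 11 → queue [0, 5, 3, 15]
Visit 0 → queue [5, 3, 15]
Visit 5 → queue [3, 15]
Visit 3; enqueue 8 → queue [15, 8]
Visit 15; enqueue 1 → queue [8, 1]
Visit 8 → queue [1]
Visit 1 → queue []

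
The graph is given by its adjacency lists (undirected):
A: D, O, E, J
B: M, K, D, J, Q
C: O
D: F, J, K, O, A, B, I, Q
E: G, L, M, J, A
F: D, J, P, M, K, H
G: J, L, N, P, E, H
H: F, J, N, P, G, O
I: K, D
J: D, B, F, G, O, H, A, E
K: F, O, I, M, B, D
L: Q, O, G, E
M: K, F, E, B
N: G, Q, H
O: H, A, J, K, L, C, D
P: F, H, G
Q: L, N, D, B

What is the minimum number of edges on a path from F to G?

Level 0: F
Level 1: D, H, J, K, M, P
Level 2: A, B, E, G, I, N, O, Q
Level 3: C, L
G first appears at level 2.

2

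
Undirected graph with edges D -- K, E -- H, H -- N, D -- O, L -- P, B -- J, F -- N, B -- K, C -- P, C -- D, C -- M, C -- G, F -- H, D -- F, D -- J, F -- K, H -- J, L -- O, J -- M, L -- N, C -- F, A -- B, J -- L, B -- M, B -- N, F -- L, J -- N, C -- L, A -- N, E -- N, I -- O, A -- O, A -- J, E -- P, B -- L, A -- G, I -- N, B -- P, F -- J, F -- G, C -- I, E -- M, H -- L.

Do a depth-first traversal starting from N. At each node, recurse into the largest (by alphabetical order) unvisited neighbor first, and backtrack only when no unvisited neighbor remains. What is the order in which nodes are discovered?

Visit N
N → L
L → P
P → E
E → M
M → J
J → H
H → F
F → K
K → D
D → O
O → I
I → C
C → G
G → A
A → B

N, L, P, E, M, J, H, F, K, D, O, I, C, G, A, B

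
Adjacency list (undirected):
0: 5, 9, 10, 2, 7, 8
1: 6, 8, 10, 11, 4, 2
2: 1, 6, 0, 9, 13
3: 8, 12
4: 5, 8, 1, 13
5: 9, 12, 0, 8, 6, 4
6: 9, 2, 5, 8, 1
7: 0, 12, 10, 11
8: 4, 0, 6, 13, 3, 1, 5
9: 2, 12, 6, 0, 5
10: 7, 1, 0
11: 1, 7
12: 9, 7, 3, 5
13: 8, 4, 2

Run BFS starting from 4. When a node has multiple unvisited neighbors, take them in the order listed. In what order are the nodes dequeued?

Visit 4; enqueue 5, 8, 1, 13 → queue [5, 8, 1, 13]
Visit 5; enqueue 9, 12, 0, 6 → queue [8, 1, 13, 9, 12, 0, 6]
Visit 8; enqueue 3 → queue [1, 13, 9, 12, 0, 6, 3]
Visit 1; enqueue 10, 11, 2 → queue [13, 9, 12, 0, 6, 3, 10, 11, 2]
Visit 13 → queue [9, 12, 0, 6, 3, 10, 11, 2]
Visit 9 → queue [12, 0, 6, 3, 10, 11, 2]
Visit 12; enqueue 7 → queue [0, 6, 3, 10, 11, 2, 7]
Visit 0 → queue [6, 3, 10, 11, 2, 7]
Visit 6 → queue [3, 10, 11, 2, 7]
Visit 3 → queue [10, 11, 2, 7]
Visit 10 → queue [11, 2, 7]
Visit 11 → queue [2, 7]
Visit 2 → queue [7]
Visit 7 → queue []

4 5 8 1 13 9 12 0 6 3 10 11 2 7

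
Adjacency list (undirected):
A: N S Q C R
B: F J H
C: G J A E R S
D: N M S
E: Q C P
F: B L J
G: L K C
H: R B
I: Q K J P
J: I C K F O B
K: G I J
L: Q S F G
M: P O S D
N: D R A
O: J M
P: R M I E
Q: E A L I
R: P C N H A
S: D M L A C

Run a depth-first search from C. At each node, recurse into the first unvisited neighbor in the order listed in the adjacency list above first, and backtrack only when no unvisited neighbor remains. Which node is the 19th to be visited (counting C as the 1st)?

A

Visit C
C → G
G → L
L → Q
Q → E
E → P
P → R
R → N
N → D
D → M
M → O
O → J
J → I
I → K
J → F
F → B
B → H
M → S
S → A

Visit order: C, G, L, Q, E, P, R, N, D, M, O, J, I, K, F, B, H, S, A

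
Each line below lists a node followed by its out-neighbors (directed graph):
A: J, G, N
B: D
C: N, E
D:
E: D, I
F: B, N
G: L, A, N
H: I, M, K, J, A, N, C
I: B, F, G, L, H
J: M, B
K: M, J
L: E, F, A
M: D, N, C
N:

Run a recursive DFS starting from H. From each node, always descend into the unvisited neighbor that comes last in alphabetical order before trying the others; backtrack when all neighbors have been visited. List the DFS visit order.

H, N, M, D, C, E, I, L, F, B, A, J, G, K

Visit H
H → N
H → M
M → D
M → C
C → E
E → I
I → L
L → F
F → B
L → A
A → J
A → G
H → K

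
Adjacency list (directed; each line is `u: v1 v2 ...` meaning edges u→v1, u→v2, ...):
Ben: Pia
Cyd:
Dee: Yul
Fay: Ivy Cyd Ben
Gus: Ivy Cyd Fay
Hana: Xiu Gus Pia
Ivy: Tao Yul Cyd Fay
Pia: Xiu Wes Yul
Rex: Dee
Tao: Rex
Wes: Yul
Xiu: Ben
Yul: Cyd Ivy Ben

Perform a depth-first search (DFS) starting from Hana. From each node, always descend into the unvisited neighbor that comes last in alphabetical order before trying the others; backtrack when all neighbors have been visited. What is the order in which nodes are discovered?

Hana → Xiu → Ben → Pia → Yul → Ivy → Tao → Rex → Dee → Fay → Cyd → Wes → Gus

Visit Hana
Hana → Xiu
Xiu → Ben
Ben → Pia
Pia → Yul
Yul → Ivy
Ivy → Tao
Tao → Rex
Rex → Dee
Ivy → Fay
Fay → Cyd
Pia → Wes
Hana → Gus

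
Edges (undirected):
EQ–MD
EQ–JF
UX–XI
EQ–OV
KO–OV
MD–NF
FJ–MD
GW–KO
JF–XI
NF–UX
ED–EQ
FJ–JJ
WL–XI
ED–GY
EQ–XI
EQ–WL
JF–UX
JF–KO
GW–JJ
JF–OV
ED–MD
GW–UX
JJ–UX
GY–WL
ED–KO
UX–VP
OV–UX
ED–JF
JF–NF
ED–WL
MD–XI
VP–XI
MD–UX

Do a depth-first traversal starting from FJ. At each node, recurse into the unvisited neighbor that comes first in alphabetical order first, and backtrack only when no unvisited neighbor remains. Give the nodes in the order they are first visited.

FJ → JJ → GW → KO → ED → EQ → JF → NF → MD → UX → OV → VP → XI → WL → GY

Visit FJ
FJ → JJ
JJ → GW
GW → KO
KO → ED
ED → EQ
EQ → JF
JF → NF
NF → MD
MD → UX
UX → OV
UX → VP
VP → XI
XI → WL
WL → GY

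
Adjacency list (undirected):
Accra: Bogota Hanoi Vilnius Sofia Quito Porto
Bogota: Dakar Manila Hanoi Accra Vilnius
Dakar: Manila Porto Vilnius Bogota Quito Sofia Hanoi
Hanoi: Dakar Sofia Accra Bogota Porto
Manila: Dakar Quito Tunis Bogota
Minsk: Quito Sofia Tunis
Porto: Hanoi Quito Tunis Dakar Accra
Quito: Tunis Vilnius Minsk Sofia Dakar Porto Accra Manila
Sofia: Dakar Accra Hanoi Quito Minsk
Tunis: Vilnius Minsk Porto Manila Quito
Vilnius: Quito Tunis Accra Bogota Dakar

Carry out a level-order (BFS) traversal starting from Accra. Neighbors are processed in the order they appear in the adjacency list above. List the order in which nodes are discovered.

Accra -> Bogota -> Hanoi -> Vilnius -> Sofia -> Quito -> Porto -> Dakar -> Manila -> Tunis -> Minsk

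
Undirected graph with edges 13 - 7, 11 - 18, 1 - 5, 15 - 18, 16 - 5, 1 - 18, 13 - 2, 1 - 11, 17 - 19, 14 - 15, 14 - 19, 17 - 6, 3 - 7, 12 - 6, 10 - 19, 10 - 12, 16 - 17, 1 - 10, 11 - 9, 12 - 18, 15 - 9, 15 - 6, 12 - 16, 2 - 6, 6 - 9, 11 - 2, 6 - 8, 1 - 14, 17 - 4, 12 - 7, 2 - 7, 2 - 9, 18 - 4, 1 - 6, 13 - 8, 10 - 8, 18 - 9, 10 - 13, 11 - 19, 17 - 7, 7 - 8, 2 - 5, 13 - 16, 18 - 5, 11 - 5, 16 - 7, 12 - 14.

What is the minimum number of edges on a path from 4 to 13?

Level 0: 4
Level 1: 17, 18
Level 2: 1, 5, 6, 7, 9, 11, 12, 15, 16, 19
Level 3: 2, 3, 8, 10, 13, 14
13 first appears at level 3.

3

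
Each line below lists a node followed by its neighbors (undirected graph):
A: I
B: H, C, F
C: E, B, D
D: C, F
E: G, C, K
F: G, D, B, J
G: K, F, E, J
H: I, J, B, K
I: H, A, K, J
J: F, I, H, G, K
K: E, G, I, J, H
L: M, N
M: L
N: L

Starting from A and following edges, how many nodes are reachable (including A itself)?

BFS from A visits: A, I, H, K, J, B, E, G, F, C, D
Reachable nodes: 11 of 14 total.

11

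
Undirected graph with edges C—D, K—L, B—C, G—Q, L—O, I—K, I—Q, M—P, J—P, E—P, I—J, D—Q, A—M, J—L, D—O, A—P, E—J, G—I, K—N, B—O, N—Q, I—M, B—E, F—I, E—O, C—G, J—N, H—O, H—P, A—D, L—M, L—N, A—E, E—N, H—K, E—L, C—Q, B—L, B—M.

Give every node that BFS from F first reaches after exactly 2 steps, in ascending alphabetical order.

G, J, K, M, Q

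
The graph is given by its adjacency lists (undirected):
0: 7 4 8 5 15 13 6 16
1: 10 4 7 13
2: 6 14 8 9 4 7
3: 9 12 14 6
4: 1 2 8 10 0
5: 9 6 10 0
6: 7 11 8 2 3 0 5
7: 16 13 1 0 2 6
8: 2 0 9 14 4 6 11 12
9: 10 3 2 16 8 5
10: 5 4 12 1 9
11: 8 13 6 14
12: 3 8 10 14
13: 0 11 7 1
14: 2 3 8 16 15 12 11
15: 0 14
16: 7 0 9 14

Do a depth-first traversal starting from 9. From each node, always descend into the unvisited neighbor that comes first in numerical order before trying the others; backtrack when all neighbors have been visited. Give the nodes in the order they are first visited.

Visit 9
9 → 2
2 → 4
4 → 0
0 → 5
5 → 6
6 → 3
3 → 12
12 → 8
8 → 11
11 → 13
13 → 1
1 → 7
7 → 16
16 → 14
14 → 15
1 → 10

9 → 2 → 4 → 0 → 5 → 6 → 3 → 12 → 8 → 11 → 13 → 1 → 7 → 16 → 14 → 15 → 10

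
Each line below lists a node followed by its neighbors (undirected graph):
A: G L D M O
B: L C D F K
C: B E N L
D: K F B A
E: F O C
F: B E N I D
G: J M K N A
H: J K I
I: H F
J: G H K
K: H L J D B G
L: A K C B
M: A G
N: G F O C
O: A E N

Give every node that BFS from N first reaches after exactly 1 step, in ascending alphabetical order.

C, F, G, O

Level 0: N
Level 1: C, F, G, O
Level 2: A, B, D, E, I, J, K, L, M
Level 3: H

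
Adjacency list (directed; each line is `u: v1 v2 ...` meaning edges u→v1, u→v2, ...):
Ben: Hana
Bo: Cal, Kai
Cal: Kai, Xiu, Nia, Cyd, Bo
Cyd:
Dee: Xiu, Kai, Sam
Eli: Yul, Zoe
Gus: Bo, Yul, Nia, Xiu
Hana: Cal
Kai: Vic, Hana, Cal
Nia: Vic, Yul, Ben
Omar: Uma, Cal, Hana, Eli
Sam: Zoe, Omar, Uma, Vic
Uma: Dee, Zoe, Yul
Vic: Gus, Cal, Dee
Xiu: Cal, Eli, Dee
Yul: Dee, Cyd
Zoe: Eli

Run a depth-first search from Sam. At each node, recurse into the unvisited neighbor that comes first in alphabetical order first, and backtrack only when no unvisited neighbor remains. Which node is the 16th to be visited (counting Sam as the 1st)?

Visit Sam
Sam → Omar
Omar → Cal
Cal → Bo
Bo → Kai
Kai → Hana
Kai → Vic
Vic → Dee
Dee → Xiu
Xiu → Eli
Eli → Yul
Yul → Cyd
Eli → Zoe
Vic → Gus
Gus → Nia
Nia → Ben
Omar → Uma

Visit order: Sam, Omar, Cal, Bo, Kai, Hana, Vic, Dee, Xiu, Eli, Yul, Cyd, Zoe, Gus, Nia, Ben, Uma

Ben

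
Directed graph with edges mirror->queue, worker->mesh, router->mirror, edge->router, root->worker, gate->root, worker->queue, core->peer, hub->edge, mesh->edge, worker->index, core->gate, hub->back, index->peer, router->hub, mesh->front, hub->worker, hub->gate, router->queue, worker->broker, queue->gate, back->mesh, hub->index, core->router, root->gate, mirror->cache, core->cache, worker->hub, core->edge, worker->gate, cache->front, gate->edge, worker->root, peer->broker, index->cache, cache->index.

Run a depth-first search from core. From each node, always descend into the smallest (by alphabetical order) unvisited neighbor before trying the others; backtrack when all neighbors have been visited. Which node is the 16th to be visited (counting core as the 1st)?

mirror

Visit core
core → cache
cache → front
cache → index
index → peer
peer → broker
core → edge
edge → router
router → hub
hub → back
back → mesh
hub → gate
gate → root
root → worker
worker → queue
router → mirror

Visit order: core, cache, front, index, peer, broker, edge, router, hub, back, mesh, gate, root, worker, queue, mirror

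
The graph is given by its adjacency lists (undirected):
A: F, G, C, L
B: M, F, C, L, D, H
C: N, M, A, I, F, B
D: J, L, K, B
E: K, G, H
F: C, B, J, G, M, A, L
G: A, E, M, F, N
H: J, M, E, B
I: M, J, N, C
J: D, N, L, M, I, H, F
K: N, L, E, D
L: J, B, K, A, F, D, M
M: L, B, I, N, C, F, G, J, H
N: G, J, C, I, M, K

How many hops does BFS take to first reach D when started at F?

Level 0: F
Level 1: A, B, C, G, J, L, M
Level 2: D, E, H, I, K, N
D first appears at level 2.

2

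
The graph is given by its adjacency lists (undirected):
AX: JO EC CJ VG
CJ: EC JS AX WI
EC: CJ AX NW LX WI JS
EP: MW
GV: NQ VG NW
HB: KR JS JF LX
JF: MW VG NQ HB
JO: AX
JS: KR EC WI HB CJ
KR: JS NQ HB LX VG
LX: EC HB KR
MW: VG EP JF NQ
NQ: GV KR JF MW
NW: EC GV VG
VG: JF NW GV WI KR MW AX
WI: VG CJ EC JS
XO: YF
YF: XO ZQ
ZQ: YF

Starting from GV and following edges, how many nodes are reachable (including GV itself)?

BFS from GV visits: GV, NQ, VG, NW, KR, JF, MW, WI, AX, EC, JS, HB, LX, EP, CJ, JO
Reachable nodes: 16 of 19 total.

16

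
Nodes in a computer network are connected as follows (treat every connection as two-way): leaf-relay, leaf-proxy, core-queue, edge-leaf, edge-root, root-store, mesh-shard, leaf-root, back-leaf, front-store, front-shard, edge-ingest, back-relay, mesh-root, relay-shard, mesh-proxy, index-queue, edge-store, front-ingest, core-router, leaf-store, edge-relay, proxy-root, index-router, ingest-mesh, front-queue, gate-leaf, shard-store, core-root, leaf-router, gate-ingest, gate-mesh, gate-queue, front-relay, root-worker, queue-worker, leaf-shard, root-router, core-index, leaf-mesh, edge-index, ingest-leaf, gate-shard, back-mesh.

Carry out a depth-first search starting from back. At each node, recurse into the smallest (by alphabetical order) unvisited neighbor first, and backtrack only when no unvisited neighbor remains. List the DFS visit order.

back, leaf, edge, index, core, queue, front, ingest, gate, mesh, proxy, root, router, store, shard, relay, worker

Visit back
back → leaf
leaf → edge
edge → index
index → core
core → queue
queue → front
front → ingest
ingest → gate
gate → mesh
mesh → proxy
proxy → root
root → router
root → store
store → shard
shard → relay
root → worker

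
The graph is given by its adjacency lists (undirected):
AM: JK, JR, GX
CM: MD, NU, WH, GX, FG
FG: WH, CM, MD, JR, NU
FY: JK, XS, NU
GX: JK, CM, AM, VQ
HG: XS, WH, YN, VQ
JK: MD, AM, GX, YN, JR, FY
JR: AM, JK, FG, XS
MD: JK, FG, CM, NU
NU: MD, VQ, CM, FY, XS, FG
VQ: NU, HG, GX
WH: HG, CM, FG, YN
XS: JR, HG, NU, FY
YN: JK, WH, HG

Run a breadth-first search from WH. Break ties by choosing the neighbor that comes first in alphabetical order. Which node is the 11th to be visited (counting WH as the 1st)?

XS

Visit WH; enqueue CM, FG, HG, YN → queue [CM, FG, HG, YN]
Visit CM; enqueue GX, MD, NU → queue [FG, HG, YN, GX, MD, NU]
Visit FG; enqueue JR → queue [HG, YN, GX, MD, NU, JR]
Visit HG; enqueue VQ, XS → queue [YN, GX, MD, NU, JR, VQ, XS]
Visit YN; enqueue JK → queue [GX, MD, NU, JR, VQ, XS, JK]
Visit GX; enqueue AM → queue [MD, NU, JR, VQ, XS, JK, AM]
Visit MD → queue [NU, JR, VQ, XS, JK, AM]
Visit NU; enqueue FY → queue [JR, VQ, XS, JK, AM, FY]
Visit JR → queue [VQ, XS, JK, AM, FY]
Visit VQ → queue [XS, JK, AM, FY]
Visit XS → queue [JK, AM, FY]
Visit JK → queue [AM, FY]
Visit AM → queue [FY]
Visit FY → queue []

Visit order: WH, CM, FG, HG, YN, GX, MD, NU, JR, VQ, XS, JK, AM, FY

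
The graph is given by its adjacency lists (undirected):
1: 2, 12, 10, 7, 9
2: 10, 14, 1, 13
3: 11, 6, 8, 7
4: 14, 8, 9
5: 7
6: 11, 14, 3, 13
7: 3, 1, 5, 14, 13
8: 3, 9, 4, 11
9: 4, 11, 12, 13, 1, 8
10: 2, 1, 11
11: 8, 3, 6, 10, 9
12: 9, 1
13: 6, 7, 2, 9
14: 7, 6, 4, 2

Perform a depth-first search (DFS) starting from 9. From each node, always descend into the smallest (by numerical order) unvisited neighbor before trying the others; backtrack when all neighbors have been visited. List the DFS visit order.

Visit 9
9 → 1
1 → 2
2 → 10
10 → 11
11 → 3
3 → 6
6 → 13
13 → 7
7 → 5
7 → 14
14 → 4
4 → 8
1 → 12

9 → 1 → 2 → 10 → 11 → 3 → 6 → 13 → 7 → 5 → 14 → 4 → 8 → 12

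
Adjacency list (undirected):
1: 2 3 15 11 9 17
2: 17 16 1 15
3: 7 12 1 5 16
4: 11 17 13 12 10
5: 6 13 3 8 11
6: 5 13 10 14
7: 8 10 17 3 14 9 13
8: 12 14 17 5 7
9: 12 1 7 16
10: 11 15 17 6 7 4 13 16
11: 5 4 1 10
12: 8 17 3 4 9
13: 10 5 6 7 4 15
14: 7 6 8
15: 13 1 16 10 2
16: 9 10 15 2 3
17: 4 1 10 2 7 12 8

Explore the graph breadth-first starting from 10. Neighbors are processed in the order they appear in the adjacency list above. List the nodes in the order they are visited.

Visit 10; enqueue 11, 15, 17, 6, 7, 4, 13, 16 → queue [11, 15, 17, 6, 7, 4, 13, 16]
Visit 11; enqueue 5, 1 → queue [15, 17, 6, 7, 4, 13, 16, 5, 1]
Visit 15; enqueue 2 → queue [17, 6, 7, 4, 13, 16, 5, 1, 2]
Visit 17; enqueue 12, 8 → queue [6, 7, 4, 13, 16, 5, 1, 2, 12, 8]
Visit 6; enqueue 14 → queue [7, 4, 13, 16, 5, 1, 2, 12, 8, 14]
Visit 7; enqueue 3, 9 → queue [4, 13, 16, 5, 1, 2, 12, 8, 14, 3, 9]
Visit 4 → queue [13, 16, 5, 1, 2, 12, 8, 14, 3, 9]
Visit 13 → queue [16, 5, 1, 2, 12, 8, 14, 3, 9]
Visit 16 → queue [5, 1, 2, 12, 8, 14, 3, 9]
Visit 5 → queue [1, 2, 12, 8, 14, 3, 9]
Visit 1 → queue [2, 12, 8, 14, 3, 9]
Visit 2 → queue [12, 8, 14, 3, 9]
Visit 12 → queue [8, 14, 3, 9]
Visit 8 → queue [14, 3, 9]
Visit 14 → queue [3, 9]
Visit 3 → queue [9]
Visit 9 → queue []

10, 11, 15, 17, 6, 7, 4, 13, 16, 5, 1, 2, 12, 8, 14, 3, 9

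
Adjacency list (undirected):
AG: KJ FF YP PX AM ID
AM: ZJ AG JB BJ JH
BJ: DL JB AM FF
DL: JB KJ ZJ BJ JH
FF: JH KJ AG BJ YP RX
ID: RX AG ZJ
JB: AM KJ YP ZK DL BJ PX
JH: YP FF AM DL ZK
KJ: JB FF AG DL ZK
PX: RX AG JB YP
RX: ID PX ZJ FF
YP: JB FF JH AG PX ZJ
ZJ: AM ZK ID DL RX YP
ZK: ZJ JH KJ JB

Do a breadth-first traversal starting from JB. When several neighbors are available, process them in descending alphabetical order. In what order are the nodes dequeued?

JB, ZK, YP, PX, KJ, DL, BJ, AM, ZJ, JH, FF, AG, RX, ID

Visit JB; enqueue ZK, YP, PX, KJ, DL, BJ, AM → queue [ZK, YP, PX, KJ, DL, BJ, AM]
Visit ZK; enqueue ZJ, JH → queue [YP, PX, KJ, DL, BJ, AM, ZJ, JH]
Visit YP; enqueue FF, AG → queue [PX, KJ, DL, BJ, AM, ZJ, JH, FF, AG]
Visit PX; enqueue RX → queue [KJ, DL, BJ, AM, ZJ, JH, FF, AG, RX]
Visit KJ → queue [DL, BJ, AM, ZJ, JH, FF, AG, RX]
Visit DL → queue [BJ, AM, ZJ, JH, FF, AG, RX]
Visit BJ → queue [AM, ZJ, JH, FF, AG, RX]
Visit AM → queue [ZJ, JH, FF, AG, RX]
Visit ZJ; enqueue ID → queue [JH, FF, AG, RX, ID]
Visit JH → queue [FF, AG, RX, ID]
Visit FF → queue [AG, RX, ID]
Visit AG → queue [RX, ID]
Visit RX → queue [ID]
Visit ID → queue []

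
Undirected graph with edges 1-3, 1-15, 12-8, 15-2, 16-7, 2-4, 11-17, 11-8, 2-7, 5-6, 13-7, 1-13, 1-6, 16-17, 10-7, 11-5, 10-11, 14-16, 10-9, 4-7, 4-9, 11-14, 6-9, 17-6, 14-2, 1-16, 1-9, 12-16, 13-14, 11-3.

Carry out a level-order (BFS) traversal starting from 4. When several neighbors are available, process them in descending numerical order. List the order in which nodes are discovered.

4 -> 9 -> 7 -> 2 -> 10 -> 6 -> 1 -> 16 -> 13 -> 15 -> 14 -> 11 -> 17 -> 5 -> 3 -> 12 -> 8

Visit 4; enqueue 9, 7, 2 → queue [9, 7, 2]
Visit 9; enqueue 10, 6, 1 → queue [7, 2, 10, 6, 1]
Visit 7; enqueue 16, 13 → queue [2, 10, 6, 1, 16, 13]
Visit 2; enqueue 15, 14 → queue [10, 6, 1, 16, 13, 15, 14]
Visit 10; enqueue 11 → queue [6, 1, 16, 13, 15, 14, 11]
Visit 6; enqueue 17, 5 → queue [1, 16, 13, 15, 14, 11, 17, 5]
Visit 1; enqueue 3 → queue [16, 13, 15, 14, 11, 17, 5, 3]
Visit 16; enqueue 12 → queue [13, 15, 14, 11, 17, 5, 3, 12]
Visit 13 → queue [15, 14, 11, 17, 5, 3, 12]
Visit 15 → queue [14, 11, 17, 5, 3, 12]
Visit 14 → queue [11, 17, 5, 3, 12]
Visit 11; enqueue 8 → queue [17, 5, 3, 12, 8]
Visit 17 → queue [5, 3, 12, 8]
Visit 5 → queue [3, 12, 8]
Visit 3 → queue [12, 8]
Visit 12 → queue [8]
Visit 8 → queue []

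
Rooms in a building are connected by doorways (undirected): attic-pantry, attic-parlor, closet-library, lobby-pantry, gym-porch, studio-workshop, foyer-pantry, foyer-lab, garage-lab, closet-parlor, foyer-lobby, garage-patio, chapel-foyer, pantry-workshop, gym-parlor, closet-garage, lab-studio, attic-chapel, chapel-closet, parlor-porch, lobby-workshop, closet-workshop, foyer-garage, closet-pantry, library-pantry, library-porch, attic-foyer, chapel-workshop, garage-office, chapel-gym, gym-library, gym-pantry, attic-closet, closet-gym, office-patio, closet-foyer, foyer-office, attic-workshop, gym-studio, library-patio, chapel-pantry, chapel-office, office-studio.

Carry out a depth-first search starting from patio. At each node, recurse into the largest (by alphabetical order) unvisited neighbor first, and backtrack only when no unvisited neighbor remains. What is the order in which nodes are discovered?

Visit patio
patio → office
office → studio
studio → workshop
workshop → pantry
pantry → lobby
lobby → foyer
foyer → lab
lab → garage
garage → closet
closet → parlor
parlor → porch
porch → library
library → gym
gym → chapel
chapel → attic

patio, office, studio, workshop, pantry, lobby, foyer, lab, garage, closet, parlor, porch, library, gym, chapel, attic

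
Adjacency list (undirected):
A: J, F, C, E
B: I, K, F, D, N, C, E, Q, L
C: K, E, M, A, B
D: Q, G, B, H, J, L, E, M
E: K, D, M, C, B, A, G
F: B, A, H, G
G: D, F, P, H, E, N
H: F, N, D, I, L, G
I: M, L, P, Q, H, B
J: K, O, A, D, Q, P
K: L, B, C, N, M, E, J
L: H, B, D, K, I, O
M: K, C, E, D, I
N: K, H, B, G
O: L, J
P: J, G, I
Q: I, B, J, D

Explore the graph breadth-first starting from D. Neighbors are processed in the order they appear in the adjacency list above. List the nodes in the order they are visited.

Visit D; enqueue Q, G, B, H, J, L, E, M → queue [Q, G, B, H, J, L, E, M]
Visit Q; enqueue I → queue [G, B, H, J, L, E, M, I]
Visit G; enqueue F, P, N → queue [B, H, J, L, E, M, I, F, P, N]
Visit B; enqueue K, C → queue [H, J, L, E, M, I, F, P, N, K, C]
Visit H → queue [J, L, E, M, I, F, P, N, K, C]
Visit J; enqueue O, A → queue [L, E, M, I, F, P, N, K, C, O, A]
Visit L → queue [E, M, I, F, P, N, K, C, O, A]
Visit E → queue [M, I, F, P, N, K, C, O, A]
Visit M → queue [I, F, P, N, K, C, O, A]
Visit I → queue [F, P, N, K, C, O, A]
Visit F → queue [P, N, K, C, O, A]
Visit P → queue [N, K, C, O, A]
Visit N → queue [K, C, O, A]
Visit K → queue [C, O, A]
Visit C → queue [O, A]
Visit O → queue [A]
Visit A → queue []

D → Q → G → B → H → J → L → E → M → I → F → P → N → K → C → O → A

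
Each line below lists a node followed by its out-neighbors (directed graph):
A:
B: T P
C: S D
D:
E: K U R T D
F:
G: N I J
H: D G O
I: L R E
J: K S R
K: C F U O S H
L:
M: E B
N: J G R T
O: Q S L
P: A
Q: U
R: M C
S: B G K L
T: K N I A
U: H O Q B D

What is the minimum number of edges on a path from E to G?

Level 0: E
Level 1: D, K, R, T, U
Level 2: A, B, C, F, H, I, M, N, O, Q, S
Level 3: G, J, L, P
G first appears at level 3.

3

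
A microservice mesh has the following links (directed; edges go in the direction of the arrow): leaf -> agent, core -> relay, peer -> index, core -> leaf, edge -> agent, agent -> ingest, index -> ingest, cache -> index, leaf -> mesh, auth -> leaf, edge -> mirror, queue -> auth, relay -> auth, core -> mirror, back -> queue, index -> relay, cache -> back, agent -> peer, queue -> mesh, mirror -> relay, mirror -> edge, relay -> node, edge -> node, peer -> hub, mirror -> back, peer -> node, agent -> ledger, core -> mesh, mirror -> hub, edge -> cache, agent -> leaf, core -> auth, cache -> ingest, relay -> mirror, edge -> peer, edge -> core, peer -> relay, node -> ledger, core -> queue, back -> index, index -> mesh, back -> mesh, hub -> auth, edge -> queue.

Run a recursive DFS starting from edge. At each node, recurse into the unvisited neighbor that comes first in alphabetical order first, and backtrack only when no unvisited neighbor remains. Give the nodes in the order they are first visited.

edge, agent, ingest, leaf, mesh, ledger, peer, hub, auth, index, relay, mirror, back, queue, node, cache, core

Visit edge
edge → agent
agent → ingest
agent → leaf
leaf → mesh
agent → ledger
agent → peer
peer → hub
hub → auth
peer → index
index → relay
relay → mirror
mirror → back
back → queue
relay → node
edge → cache
edge → core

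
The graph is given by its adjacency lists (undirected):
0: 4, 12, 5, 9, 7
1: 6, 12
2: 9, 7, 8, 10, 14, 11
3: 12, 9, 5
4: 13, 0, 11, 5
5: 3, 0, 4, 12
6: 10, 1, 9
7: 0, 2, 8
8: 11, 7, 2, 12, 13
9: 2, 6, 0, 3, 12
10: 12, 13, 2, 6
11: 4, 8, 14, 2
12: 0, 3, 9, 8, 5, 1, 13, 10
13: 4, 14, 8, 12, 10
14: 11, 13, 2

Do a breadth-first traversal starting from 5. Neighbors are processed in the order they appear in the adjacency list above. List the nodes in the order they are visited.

5, 3, 0, 4, 12, 9, 7, 13, 11, 8, 1, 10, 2, 6, 14

Visit 5; enqueue 3, 0, 4, 12 → queue [3, 0, 4, 12]
Visit 3; enqueue 9 → queue [0, 4, 12, 9]
Visit 0; enqueue 7 → queue [4, 12, 9, 7]
Visit 4; enqueue 13, 11 → queue [12, 9, 7, 13, 11]
Visit 12; enqueue 8, 1, 10 → queue [9, 7, 13, 11, 8, 1, 10]
Visit 9; enqueue 2, 6 → queue [7, 13, 11, 8, 1, 10, 2, 6]
Visit 7 → queue [13, 11, 8, 1, 10, 2, 6]
Visit 13; enqueue 14 → queue [11, 8, 1, 10, 2, 6, 14]
Visit 11 → queue [8, 1, 10, 2, 6, 14]
Visit 8 → queue [1, 10, 2, 6, 14]
Visit 1 → queue [10, 2, 6, 14]
Visit 10 → queue [2, 6, 14]
Visit 2 → queue [6, 14]
Visit 6 → queue [14]
Visit 14 → queue []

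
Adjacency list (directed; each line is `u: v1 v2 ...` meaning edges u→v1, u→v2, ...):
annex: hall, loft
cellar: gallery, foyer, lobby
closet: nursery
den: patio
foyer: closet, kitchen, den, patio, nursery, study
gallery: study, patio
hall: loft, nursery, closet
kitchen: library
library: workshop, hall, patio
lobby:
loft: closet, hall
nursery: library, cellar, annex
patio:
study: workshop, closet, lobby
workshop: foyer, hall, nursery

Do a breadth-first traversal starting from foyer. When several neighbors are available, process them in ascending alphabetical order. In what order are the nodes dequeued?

foyer → closet → den → kitchen → nursery → patio → study → library → annex → cellar → lobby → workshop → hall → loft → gallery

Visit foyer; enqueue closet, den, kitchen, nursery, patio, study → queue [closet, den, kitchen, nursery, patio, study]
Visit closet → queue [den, kitchen, nursery, patio, study]
Visit den → queue [kitchen, nursery, patio, study]
Visit kitchen; enqueue library → queue [nursery, patio, study, library]
Visit nursery; enqueue annex, cellar → queue [patio, study, library, annex, cellar]
Visit patio → queue [study, library, annex, cellar]
Visit study; enqueue lobby, workshop → queue [library, annex, cellar, lobby, workshop]
Visit library; enqueue hall → queue [annex, cellar, lobby, workshop, hall]
Visit annex; enqueue loft → queue [cellar, lobby, workshop, hall, loft]
Visit cellar; enqueue gallery → queue [lobby, workshop, hall, loft, gallery]
Visit lobby → queue [workshop, hall, loft, gallery]
Visit workshop → queue [hall, loft, gallery]
Visit hall → queue [loft, gallery]
Visit loft → queue [gallery]
Visit gallery → queue []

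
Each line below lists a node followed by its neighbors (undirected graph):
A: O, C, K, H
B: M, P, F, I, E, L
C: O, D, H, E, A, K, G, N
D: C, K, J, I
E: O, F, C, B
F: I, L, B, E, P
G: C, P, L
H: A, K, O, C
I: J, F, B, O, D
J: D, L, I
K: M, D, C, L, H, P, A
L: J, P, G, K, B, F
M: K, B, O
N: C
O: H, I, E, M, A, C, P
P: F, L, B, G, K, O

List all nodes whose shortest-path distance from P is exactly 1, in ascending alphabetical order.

Level 0: P
Level 1: B, F, G, K, L, O
Level 2: A, C, D, E, H, I, J, M
Level 3: N

B, F, G, K, L, O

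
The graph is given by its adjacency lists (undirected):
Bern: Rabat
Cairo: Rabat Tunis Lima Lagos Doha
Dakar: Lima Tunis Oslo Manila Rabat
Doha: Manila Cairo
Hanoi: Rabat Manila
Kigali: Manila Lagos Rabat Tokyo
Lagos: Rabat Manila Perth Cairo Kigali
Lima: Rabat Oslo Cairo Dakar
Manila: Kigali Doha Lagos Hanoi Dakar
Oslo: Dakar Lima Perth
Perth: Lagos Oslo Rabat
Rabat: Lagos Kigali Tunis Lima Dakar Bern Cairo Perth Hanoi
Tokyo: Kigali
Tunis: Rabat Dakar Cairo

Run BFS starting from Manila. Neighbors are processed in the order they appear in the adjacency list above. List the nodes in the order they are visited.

Manila -> Kigali -> Doha -> Lagos -> Hanoi -> Dakar -> Rabat -> Tokyo -> Cairo -> Perth -> Lima -> Tunis -> Oslo -> Bern

Visit Manila; enqueue Kigali, Doha, Lagos, Hanoi, Dakar → queue [Kigali, Doha, Lagos, Hanoi, Dakar]
Visit Kigali; enqueue Rabat, Tokyo → queue [Doha, Lagos, Hanoi, Dakar, Rabat, Tokyo]
Visit Doha; enqueue Cairo → queue [Lagos, Hanoi, Dakar, Rabat, Tokyo, Cairo]
Visit Lagos; enqueue Perth → queue [Hanoi, Dakar, Rabat, Tokyo, Cairo, Perth]
Visit Hanoi → queue [Dakar, Rabat, Tokyo, Cairo, Perth]
Visit Dakar; enqueue Lima, Tunis, Oslo → queue [Rabat, Tokyo, Cairo, Perth, Lima, Tunis, Oslo]
Visit Rabat; enqueue Bern → queue [Tokyo, Cairo, Perth, Lima, Tunis, Oslo, Bern]
Visit Tokyo → queue [Cairo, Perth, Lima, Tunis, Oslo, Bern]
Visit Cairo → queue [Perth, Lima, Tunis, Oslo, Bern]
Visit Perth → queue [Lima, Tunis, Oslo, Bern]
Visit Lima → queue [Tunis, Oslo, Bern]
Visit Tunis → queue [Oslo, Bern]
Visit Oslo → queue [Bern]
Visit Bern → queue []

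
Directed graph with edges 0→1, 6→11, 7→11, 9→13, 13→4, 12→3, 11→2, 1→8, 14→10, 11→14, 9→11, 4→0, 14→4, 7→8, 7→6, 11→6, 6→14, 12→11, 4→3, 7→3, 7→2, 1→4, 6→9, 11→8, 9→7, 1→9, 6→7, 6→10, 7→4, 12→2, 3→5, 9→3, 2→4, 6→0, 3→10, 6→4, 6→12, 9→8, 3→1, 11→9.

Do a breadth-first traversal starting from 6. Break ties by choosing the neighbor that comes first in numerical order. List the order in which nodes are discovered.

Visit 6; enqueue 0, 4, 7, 9, 10, 11, 12, 14 → queue [0, 4, 7, 9, 10, 11, 12, 14]
Visit 0; enqueue 1 → queue [4, 7, 9, 10, 11, 12, 14, 1]
Visit 4; enqueue 3 → queue [7, 9, 10, 11, 12, 14, 1, 3]
Visit 7; enqueue 2, 8 → queue [9, 10, 11, 12, 14, 1, 3, 2, 8]
Visit 9; enqueue 13 → queue [10, 11, 12, 14, 1, 3, 2, 8, 13]
Visit 10 → queue [11, 12, 14, 1, 3, 2, 8, 13]
Visit 11 → queue [12, 14, 1, 3, 2, 8, 13]
Visit 12 → queue [14, 1, 3, 2, 8, 13]
Visit 14 → queue [1, 3, 2, 8, 13]
Visit 1 → queue [3, 2, 8, 13]
Visit 3; enqueue 5 → queue [2, 8, 13, 5]
Visit 2 → queue [8, 13, 5]
Visit 8 → queue [13, 5]
Visit 13 → queue [5]
Visit 5 → queue []

6 → 0 → 4 → 7 → 9 → 10 → 11 → 12 → 14 → 1 → 3 → 2 → 8 → 13 → 5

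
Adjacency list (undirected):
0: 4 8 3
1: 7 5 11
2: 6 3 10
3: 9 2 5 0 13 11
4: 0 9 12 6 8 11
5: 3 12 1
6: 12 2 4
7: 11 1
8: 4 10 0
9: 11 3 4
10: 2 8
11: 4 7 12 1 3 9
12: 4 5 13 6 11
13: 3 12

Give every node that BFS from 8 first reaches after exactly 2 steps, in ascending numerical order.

Level 0: 8
Level 1: 0, 4, 10
Level 2: 2, 3, 6, 9, 11, 12
Level 3: 1, 5, 7, 13

2, 3, 6, 9, 11, 12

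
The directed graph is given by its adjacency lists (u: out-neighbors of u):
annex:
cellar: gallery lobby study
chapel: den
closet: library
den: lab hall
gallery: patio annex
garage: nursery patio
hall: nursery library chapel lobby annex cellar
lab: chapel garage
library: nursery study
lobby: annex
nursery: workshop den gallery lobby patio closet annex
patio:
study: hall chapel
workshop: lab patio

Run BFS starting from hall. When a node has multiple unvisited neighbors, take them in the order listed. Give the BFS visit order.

hall nursery library chapel lobby annex cellar workshop den gallery patio closet study lab garage

Visit hall; enqueue nursery, library, chapel, lobby, annex, cellar → queue [nursery, library, chapel, lobby, annex, cellar]
Visit nursery; enqueue workshop, den, gallery, patio, closet → queue [library, chapel, lobby, annex, cellar, workshop, den, gallery, patio, closet]
Visit library; enqueue study → queue [chapel, lobby, annex, cellar, workshop, den, gallery, patio, closet, study]
Visit chapel → queue [lobby, annex, cellar, workshop, den, gallery, patio, closet, study]
Visit lobby → queue [annex, cellar, workshop, den, gallery, patio, closet, study]
Visit annex → queue [cellar, workshop, den, gallery, patio, closet, study]
Visit cellar → queue [workshop, den, gallery, patio, closet, study]
Visit workshop; enqueue lab → queue [den, gallery, patio, closet, study, lab]
Visit den → queue [gallery, patio, closet, study, lab]
Visit gallery → queue [patio, closet, study, lab]
Visit patio → queue [closet, study, lab]
Visit closet → queue [study, lab]
Visit study → queue [lab]
Visit lab; enqueue garage → queue [garage]
Visit garage → queue []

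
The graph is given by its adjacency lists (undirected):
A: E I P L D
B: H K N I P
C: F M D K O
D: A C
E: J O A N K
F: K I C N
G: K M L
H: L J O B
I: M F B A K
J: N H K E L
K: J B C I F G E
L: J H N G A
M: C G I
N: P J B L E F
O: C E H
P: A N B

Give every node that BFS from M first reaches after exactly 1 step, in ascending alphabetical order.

Level 0: M
Level 1: C, G, I
Level 2: A, B, D, F, K, L, O
Level 3: E, H, J, N, P

C, G, I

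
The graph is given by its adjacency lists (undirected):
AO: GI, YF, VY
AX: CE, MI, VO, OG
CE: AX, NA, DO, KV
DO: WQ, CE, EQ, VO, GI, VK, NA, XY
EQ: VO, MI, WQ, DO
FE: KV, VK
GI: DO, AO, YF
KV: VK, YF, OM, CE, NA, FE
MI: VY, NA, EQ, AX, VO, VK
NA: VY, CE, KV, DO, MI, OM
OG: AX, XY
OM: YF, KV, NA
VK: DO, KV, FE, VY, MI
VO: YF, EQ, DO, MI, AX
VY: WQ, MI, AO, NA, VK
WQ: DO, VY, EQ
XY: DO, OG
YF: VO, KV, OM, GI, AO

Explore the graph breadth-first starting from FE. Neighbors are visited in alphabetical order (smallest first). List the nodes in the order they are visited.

FE, KV, VK, CE, NA, OM, YF, DO, MI, VY, AX, AO, GI, VO, EQ, WQ, XY, OG

Visit FE; enqueue KV, VK → queue [KV, VK]
Visit KV; enqueue CE, NA, OM, YF → queue [VK, CE, NA, OM, YF]
Visit VK; enqueue DO, MI, VY → queue [CE, NA, OM, YF, DO, MI, VY]
Visit CE; enqueue AX → queue [NA, OM, YF, DO, MI, VY, AX]
Visit NA → queue [OM, YF, DO, MI, VY, AX]
Visit OM → queue [YF, DO, MI, VY, AX]
Visit YF; enqueue AO, GI, VO → queue [DO, MI, VY, AX, AO, GI, VO]
Visit DO; enqueue EQ, WQ, XY → queue [MI, VY, AX, AO, GI, VO, EQ, WQ, XY]
Visit MI → queue [VY, AX, AO, GI, VO, EQ, WQ, XY]
Visit VY → queue [AX, AO, GI, VO, EQ, WQ, XY]
Visit AX; enqueue OG → queue [AO, GI, VO, EQ, WQ, XY, OG]
Visit AO → queue [GI, VO, EQ, WQ, XY, OG]
Visit GI → queue [VO, EQ, WQ, XY, OG]
Visit VO → queue [EQ, WQ, XY, OG]
Visit EQ → queue [WQ, XY, OG]
Visit WQ → queue [XY, OG]
Visit XY → queue [OG]
Visit OG → queue []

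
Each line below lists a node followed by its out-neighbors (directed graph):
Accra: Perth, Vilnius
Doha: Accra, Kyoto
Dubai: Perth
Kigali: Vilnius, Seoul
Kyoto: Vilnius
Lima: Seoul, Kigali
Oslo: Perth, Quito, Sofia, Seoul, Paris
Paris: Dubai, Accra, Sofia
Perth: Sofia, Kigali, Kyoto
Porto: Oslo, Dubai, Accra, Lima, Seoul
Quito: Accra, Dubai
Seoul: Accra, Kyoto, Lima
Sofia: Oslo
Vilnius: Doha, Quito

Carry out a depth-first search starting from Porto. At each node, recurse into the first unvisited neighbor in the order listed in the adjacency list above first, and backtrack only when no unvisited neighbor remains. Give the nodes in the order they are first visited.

Visit Porto
Porto → Oslo
Oslo → Perth
Perth → Sofia
Perth → Kigali
Kigali → Vilnius
Vilnius → Doha
Doha → Accra
Doha → Kyoto
Vilnius → Quito
Quito → Dubai
Kigali → Seoul
Seoul → Lima
Oslo → Paris

Porto -> Oslo -> Perth -> Sofia -> Kigali -> Vilnius -> Doha -> Accra -> Kyoto -> Quito -> Dubai -> Seoul -> Lima -> Paris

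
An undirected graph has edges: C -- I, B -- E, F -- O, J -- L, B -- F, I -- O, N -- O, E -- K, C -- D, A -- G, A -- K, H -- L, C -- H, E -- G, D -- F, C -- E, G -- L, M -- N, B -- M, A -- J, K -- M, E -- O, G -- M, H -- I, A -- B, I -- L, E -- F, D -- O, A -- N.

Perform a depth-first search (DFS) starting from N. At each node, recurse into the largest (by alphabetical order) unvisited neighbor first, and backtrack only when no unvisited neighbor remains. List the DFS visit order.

Visit N
N → O
O → I
I → L
L → J
J → A
A → K
K → M
M → G
G → E
E → F
F → D
D → C
C → H
F → B

N → O → I → L → J → A → K → M → G → E → F → D → C → H → B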